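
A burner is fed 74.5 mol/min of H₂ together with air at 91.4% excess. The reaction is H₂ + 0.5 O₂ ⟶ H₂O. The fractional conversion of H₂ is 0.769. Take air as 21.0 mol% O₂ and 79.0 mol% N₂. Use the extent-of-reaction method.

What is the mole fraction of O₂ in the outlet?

Stoichiometric O₂ = 0.5 × 74.5 = 37.25 mol/min; O₂ fed = 37.25 × 1.914 = 71.3 mol/min.
N₂ fed = 71.3 × 79/21 = 268.2 mol/min.
Fuel reacted = 0.769 × 74.5 → ξ = 57.29 mol/min.
Outlet (n = n₀ + ν ξ):
  H₂: 74.5 − 1(57.29) = 17.21
  O₂: 71.3 − 0.5(57.29) = 42.65
  N₂: 268.2 (inert)
  H₂O: 0 + 1(57.29) = 57.29
Total out = 385.4 mol/min; y_O₂ = 42.65 / 385.4 = 0.1107.

0.111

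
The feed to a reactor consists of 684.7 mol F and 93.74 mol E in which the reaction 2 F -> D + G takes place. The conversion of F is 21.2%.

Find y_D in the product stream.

F reacted = 0.212 × 684.7 = 145.2 mol; ν_F = −2, so ξ = 145.2/2 = 72.58 mol.
Outlet amounts (n = n₀ + ν ξ):
  F: 684.7 − 2(72.58) = 539.5
  D: 0 + 1(72.58) = 72.58
  G: 0 + 1(72.58) = 72.58
  E: 93.74 (inert)
Total out = 778.4 mol; y_D = 72.58 / 778.4 = 0.09324.

0.0932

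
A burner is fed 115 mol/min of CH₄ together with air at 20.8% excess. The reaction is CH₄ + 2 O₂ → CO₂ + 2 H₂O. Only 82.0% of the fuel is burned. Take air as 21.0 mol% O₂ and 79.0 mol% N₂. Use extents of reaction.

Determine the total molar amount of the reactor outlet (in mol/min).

Stoichiometric O₂ = 2 × 115 = 230 mol/min; O₂ fed = 230 × 1.208 = 277.8 mol/min.
N₂ fed = 277.8 × 79/21 = 1045 mol/min.
Fuel reacted = 0.82 × 115 → ξ = 94.3 mol/min.
Outlet (n = n₀ + ν ξ):
  CH₄: 115 − 1(94.3) = 20.7
  O₂: 277.8 − 2(94.3) = 89.24
  N₂: 1045 (inert)
  CO₂: 0 + 1(94.3) = 94.3
  H₂O: 0 + 2(94.3) = 188.6
Total out = 20.7 + 89.24 + 1045 + 94.3 + 188.6 = 1438 mol/min.

1440 mol/min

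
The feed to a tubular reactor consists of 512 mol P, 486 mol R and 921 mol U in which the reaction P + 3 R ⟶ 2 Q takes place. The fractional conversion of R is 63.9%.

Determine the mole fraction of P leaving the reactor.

0.239

R reacted = 0.639 × 486 = 310.6 mol; ν_R = −3, so ξ = 310.6/3 = 103.5 mol.
Outlet amounts (n = n₀ + ν ξ):
  P: 512 − 1(103.5) = 408.5
  R: 486 − 3(103.5) = 175.4
  Q: 0 + 2(103.5) = 207
  U: 921 (inert)
Total out = 1712 mol; y_P = 408.5 / 1712 = 0.2386.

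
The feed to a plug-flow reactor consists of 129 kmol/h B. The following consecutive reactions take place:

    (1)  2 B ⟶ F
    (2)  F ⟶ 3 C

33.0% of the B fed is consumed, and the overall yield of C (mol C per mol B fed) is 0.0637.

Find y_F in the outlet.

Conversion of B: B consumed = 2ξ₁ = 0.33 × 129 → ξ₁ = 21.29 kmol/h.
Yield of C: 3ξ₂ / 129 = 0.0637 → ξ₂ = 2.739 kmol/h.
Outlet amounts (n = n₀ + Σ ν·ξ):
  B: 129 − 2(21.29) = 86.43
  F: 0 + 1(21.29) − 1(2.739) = 18.55
  C: 0 + 3(2.739) = 8.217
Total out = 113.2 kmol/h; y_F = 18.55 / 113.2 = 0.1638.

0.164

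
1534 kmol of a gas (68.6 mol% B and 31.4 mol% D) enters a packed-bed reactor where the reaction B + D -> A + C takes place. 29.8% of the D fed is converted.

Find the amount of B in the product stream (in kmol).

909 kmol

D reacted = 0.298 × 481.7 = 143.5 kmol; ν_D = −1, so ξ = 143.5/1 = 143.5 kmol.
Outlet amounts (n = n₀ + ν ξ):
  B: 1052 − 1(143.5) = 908.8
  D: 481.7 − 1(143.5) = 338.1
  A: 0 + 1(143.5) = 143.5
  C: 0 + 1(143.5) = 143.5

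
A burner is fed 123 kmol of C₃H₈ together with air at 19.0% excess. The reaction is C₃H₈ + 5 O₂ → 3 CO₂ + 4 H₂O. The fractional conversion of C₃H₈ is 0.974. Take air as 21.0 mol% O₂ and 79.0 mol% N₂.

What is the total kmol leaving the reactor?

3730 kmol

Stoichiometric O₂ = 5 × 123 = 615 kmol; O₂ fed = 615 × 1.190 = 731.9 kmol.
N₂ fed = 731.9 × 79/21 = 2753 kmol.
Fuel reacted = 0.974 × 123 → ξ = 119.8 kmol.
Outlet (n = n₀ + ν ξ):
  C₃H₈: 123 − 1(119.8) = 3.198
  O₂: 731.9 − 5(119.8) = 132.8
  N₂: 2753 (inert)
  CO₂: 0 + 3(119.8) = 359.4
  H₂O: 0 + 4(119.8) = 479.2
Total out = 3.198 + 132.8 + 2753 + 359.4 + 479.2 = 3728 kmol.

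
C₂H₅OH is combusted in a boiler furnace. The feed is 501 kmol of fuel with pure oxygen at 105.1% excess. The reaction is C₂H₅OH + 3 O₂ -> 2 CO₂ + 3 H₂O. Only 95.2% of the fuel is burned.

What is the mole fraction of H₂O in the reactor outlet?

0.352

Stoichiometric O₂ = 3 × 501 = 1503 kmol; O₂ fed = 1503 × 2.051 = 3083 kmol.
Fuel reacted = 0.952 × 501 → ξ = 477 kmol.
Outlet (n = n₀ + ν ξ):
  C₂H₅OH: 501 − 1(477) = 24.05
  O₂: 3083 − 3(477) = 1652
  CO₂: 0 + 2(477) = 953.9
  H₂O: 0 + 3(477) = 1431
Total out = 4061 kmol; y_H₂O = 1431 / 4061 = 0.3524.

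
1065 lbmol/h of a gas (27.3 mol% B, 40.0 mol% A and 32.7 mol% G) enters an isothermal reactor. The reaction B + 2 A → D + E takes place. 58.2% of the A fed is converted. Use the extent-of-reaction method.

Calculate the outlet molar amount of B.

A reacted = 0.582 × 426 = 247.9 lbmol/h; ν_A = −2, so ξ = 247.9/2 = 124 lbmol/h.
Outlet amounts (n = n₀ + ν ξ):
  B: 290.7 − 1(124) = 166.8
  A: 426 − 2(124) = 178.1
  D: 0 + 1(124) = 124
  E: 0 + 1(124) = 124
  G: 348.3 (inert)

167 lbmol/h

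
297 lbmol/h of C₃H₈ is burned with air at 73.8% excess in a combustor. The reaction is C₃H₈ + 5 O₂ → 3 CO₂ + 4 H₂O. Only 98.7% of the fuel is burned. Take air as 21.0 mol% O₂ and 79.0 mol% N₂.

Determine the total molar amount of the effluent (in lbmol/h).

12900 lbmol/h

Stoichiometric O₂ = 5 × 297 = 1485 lbmol/h; O₂ fed = 1485 × 1.738 = 2581 lbmol/h.
N₂ fed = 2581 × 79/21 = 9709 lbmol/h.
Fuel reacted = 0.987 × 297 → ξ = 293.1 lbmol/h.
Outlet (n = n₀ + ν ξ):
  C₃H₈: 297 − 1(293.1) = 3.861
  O₂: 2581 − 5(293.1) = 1115
  N₂: 9709 (inert)
  CO₂: 0 + 3(293.1) = 879.4
  H₂O: 0 + 4(293.1) = 1173
Total out = 3.861 + 1115 + 9709 + 879.4 + 1173 = 12880 lbmol/h.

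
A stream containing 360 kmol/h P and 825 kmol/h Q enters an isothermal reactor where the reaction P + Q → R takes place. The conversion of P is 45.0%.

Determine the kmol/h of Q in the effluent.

663 kmol/h

P reacted = 0.45 × 360 = 162 kmol/h; ν_P = −1, so ξ = 162/1 = 162 kmol/h.
Outlet amounts (n = n₀ + ν ξ):
  P: 360 − 1(162) = 198
  Q: 825 − 1(162) = 663
  R: 0 + 1(162) = 162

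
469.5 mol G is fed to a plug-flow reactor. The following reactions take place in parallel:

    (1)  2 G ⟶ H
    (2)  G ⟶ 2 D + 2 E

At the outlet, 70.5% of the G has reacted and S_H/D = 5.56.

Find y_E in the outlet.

Conversion of G: G consumed = 0.705 × 469.5 = 331 mol = 2ξ₁ + 1ξ₂.
Selectivity: 1ξ₁ / (2ξ₂) = 5.56 → ξ₁ = 11.12 ξ₂.
Substitute: (2·11.12 + 1) ξ₂ = 331 → ξ₂ = 14.24 mol, ξ₁ = 158.4 mol.
Outlet amounts (n = n₀ + Σ ν·ξ):
  G: 469.5 − 2(158.4) − 1(14.24) = 138.5
  H: 0 + 1(158.4) = 158.4
  D: 0 + 2(14.24) = 28.49
  E: 0 + 2(14.24) = 28.49
Total out = 353.9 mol; y_E = 28.49 / 353.9 = 0.0805.

0.0805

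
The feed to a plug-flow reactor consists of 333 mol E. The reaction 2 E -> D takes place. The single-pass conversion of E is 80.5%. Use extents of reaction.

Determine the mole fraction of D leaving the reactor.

E reacted = 0.805 × 333 = 268.1 mol; ν_E = −2, so ξ = 268.1/2 = 134 mol.
Outlet amounts (n = n₀ + ν ξ):
  E: 333 − 2(134) = 64.94
  D: 0 + 1(134) = 134
Total out = 199 mol; y_D = 134 / 199 = 0.6736.

0.674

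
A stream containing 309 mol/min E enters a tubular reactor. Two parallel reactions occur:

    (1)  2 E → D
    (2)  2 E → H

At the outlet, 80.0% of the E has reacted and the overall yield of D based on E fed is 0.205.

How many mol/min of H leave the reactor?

Yield of D: 1ξ₁ / 309 = 0.205 → ξ₁ = 63.34 mol/min.
Conversion of E: 2ξ₁ + 2ξ₂ = 0.8 × 309 = 247.2 → ξ₂ = 60.26 mol/min.
Outlet amounts (n = n₀ + Σ ν·ξ):
  E: 309 − 2(63.34) − 2(60.26) = 61.8
  D: 0 + 1(63.34) = 63.34
  H: 0 + 1(60.26) = 60.26

60.3 mol/min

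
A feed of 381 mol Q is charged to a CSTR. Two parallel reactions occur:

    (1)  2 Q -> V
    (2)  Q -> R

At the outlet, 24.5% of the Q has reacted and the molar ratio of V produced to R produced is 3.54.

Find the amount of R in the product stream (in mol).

11.6 mol

Conversion of Q: Q consumed = 0.245 × 381 = 93.34 mol = 2ξ₁ + 1ξ₂.
Selectivity: 1ξ₁ / (1ξ₂) = 3.54 → ξ₁ = 3.54 ξ₂.
Substitute: (2·3.54 + 1) ξ₂ = 93.34 → ξ₂ = 11.55 mol, ξ₁ = 40.9 mol.
Outlet amounts (n = n₀ + Σ ν·ξ):
  Q: 381 − 2(40.9) − 1(11.55) = 287.7
  V: 0 + 1(40.9) = 40.9
  R: 0 + 1(11.55) = 11.55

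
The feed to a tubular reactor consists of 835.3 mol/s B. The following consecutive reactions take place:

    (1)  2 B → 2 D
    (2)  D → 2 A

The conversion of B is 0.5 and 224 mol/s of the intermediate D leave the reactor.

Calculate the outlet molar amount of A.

387 mol/s

Conversion of B: B consumed = 2ξ₁ = 0.5 × 835.3 → ξ₁ = 208.8 mol/s.
D balance: n_D = 0 + 2ξ₁ − 1ξ₂ = 224 → ξ₂ = (2·208.8 − 224)/1 = 193.6 mol/s.
Outlet amounts (n = n₀ + Σ ν·ξ):
  B: 835.3 − 2(208.8) = 417.6
  D: 0 + 2(208.8) − 1(193.6) = 224
  A: 0 + 2(193.6) = 387.3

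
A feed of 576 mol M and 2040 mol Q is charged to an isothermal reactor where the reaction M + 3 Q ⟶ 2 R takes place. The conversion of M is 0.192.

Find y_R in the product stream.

0.0924

M reacted = 0.192 × 576 = 110.6 mol; ν_M = −1, so ξ = 110.6/1 = 110.6 mol.
Outlet amounts (n = n₀ + ν ξ):
  M: 576 − 1(110.6) = 465.4
  Q: 2040 − 3(110.6) = 1708
  R: 0 + 2(110.6) = 221.2
Total out = 2395 mol; y_R = 221.2 / 2395 = 0.09236.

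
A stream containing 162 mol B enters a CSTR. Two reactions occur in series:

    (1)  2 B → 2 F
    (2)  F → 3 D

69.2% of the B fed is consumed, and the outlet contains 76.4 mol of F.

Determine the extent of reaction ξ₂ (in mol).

ξ₂ = 35.7 mol

Conversion of B: B consumed = 2ξ₁ = 0.692 × 162 → ξ₁ = 56.05 mol.
F balance: n_F = 0 + 2ξ₁ − 1ξ₂ = 76.4 → ξ₂ = (2·56.05 − 76.4)/1 = 35.7 mol.
Outlet amounts (n = n₀ + Σ ν·ξ):
  B: 162 − 2(56.05) = 49.9
  F: 0 + 2(56.05) − 1(35.7) = 76.4
  D: 0 + 3(35.7) = 107.1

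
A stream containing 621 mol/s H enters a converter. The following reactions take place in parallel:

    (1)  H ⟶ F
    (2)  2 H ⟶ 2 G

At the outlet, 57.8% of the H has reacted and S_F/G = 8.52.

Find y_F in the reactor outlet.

Conversion of H: H consumed = 0.578 × 621 = 358.9 mol/s = 1ξ₁ + 2ξ₂.
Selectivity: 1ξ₁ / (2ξ₂) = 8.52 → ξ₁ = 17.04 ξ₂.
Substitute: (1·17.04 + 2) ξ₂ = 358.9 → ξ₂ = 18.85 mol/s, ξ₁ = 321.2 mol/s.
Outlet amounts (n = n₀ + Σ ν·ξ):
  H: 621 − 1(321.2) − 2(18.85) = 262.1
  F: 0 + 1(321.2) = 321.2
  G: 0 + 2(18.85) = 37.7
Total out = 621 mol/s; y_F = 321.2 / 621 = 0.5173.

0.517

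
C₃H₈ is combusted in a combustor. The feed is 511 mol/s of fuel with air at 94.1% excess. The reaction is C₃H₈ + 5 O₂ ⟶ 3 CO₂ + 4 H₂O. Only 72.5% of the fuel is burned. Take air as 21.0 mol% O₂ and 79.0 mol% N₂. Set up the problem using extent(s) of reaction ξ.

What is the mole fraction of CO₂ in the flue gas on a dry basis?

0.0483

Stoichiometric O₂ = 5 × 511 = 2555 mol/s; O₂ fed = 2555 × 1.941 = 4959 mol/s.
N₂ fed = 4959 × 79/21 = 18660 mol/s.
Fuel reacted = 0.725 × 511 → ξ = 370.5 mol/s.
Outlet (n = n₀ + ν ξ):
  C₃H₈: 511 − 1(370.5) = 140.5
  O₂: 4959 − 5(370.5) = 3107
  N₂: 18660 (inert)
  CO₂: 0 + 3(370.5) = 1111
  H₂O: 0 + 4(370.5) = 1482
Dry total = 23020 mol/s; y_CO₂ (dry) = 1111 / 23020 = 0.04829.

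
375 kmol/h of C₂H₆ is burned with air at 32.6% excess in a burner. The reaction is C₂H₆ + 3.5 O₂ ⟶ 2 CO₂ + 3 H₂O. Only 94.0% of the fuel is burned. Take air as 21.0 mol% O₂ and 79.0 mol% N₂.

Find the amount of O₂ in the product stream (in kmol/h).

Stoichiometric O₂ = 3.5 × 375 = 1312 kmol/h; O₂ fed = 1312 × 1.326 = 1740 kmol/h.
N₂ fed = 1740 × 79/21 = 6547 kmol/h.
Fuel reacted = 0.94 × 375 → ξ = 352.5 kmol/h.
Outlet (n = n₀ + ν ξ):
  C₂H₆: 375 − 1(352.5) = 22.5
  O₂: 1740 − 3.5(352.5) = 506.6
  N₂: 6547 (inert)
  CO₂: 0 + 2(352.5) = 705
  H₂O: 0 + 3(352.5) = 1058

507 kmol/h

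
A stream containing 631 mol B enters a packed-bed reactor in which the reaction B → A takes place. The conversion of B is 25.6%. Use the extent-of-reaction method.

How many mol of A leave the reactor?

B reacted = 0.256 × 631 = 161.5 mol; ν_B = −1, so ξ = 161.5/1 = 161.5 mol.
Outlet amounts (n = n₀ + ν ξ):
  B: 631 − 1(161.5) = 469.5
  A: 0 + 1(161.5) = 161.5

162 mol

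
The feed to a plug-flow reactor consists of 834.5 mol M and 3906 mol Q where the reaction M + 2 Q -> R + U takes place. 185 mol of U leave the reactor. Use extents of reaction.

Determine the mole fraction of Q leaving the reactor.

For U: n = n₀ + 1ξ → 185 = 0 + 1ξ, giving ξ = 185 mol.
Outlet amounts (n = n₀ + ν ξ):
  M: 834.5 − 1(185) = 649.5
  Q: 3906 − 2(185) = 3536
  R: 0 + 1(185) = 185
  U: 0 + 1(185) = 185
Total out = 4556 mol; y_Q = 3536 / 4556 = 0.7762.

0.776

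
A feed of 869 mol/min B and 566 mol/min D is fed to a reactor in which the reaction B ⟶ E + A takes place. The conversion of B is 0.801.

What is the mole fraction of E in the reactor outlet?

B reacted = 0.801 × 869 = 696.1 mol/min; ν_B = −1, so ξ = 696.1/1 = 696.1 mol/min.
Outlet amounts (n = n₀ + ν ξ):
  B: 869 − 1(696.1) = 172.9
  E: 0 + 1(696.1) = 696.1
  A: 0 + 1(696.1) = 696.1
  D: 566 (inert)
Total out = 2131 mol/min; y_E = 696.1 / 2131 = 0.3266.

0.327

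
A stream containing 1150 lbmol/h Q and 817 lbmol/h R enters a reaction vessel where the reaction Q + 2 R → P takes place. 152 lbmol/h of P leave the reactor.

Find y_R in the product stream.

0.308

For P: n = n₀ + 1ξ → 152 = 0 + 1ξ, giving ξ = 152 lbmol/h.
Outlet amounts (n = n₀ + ν ξ):
  Q: 1150 − 1(152) = 998
  R: 817 − 2(152) = 513
  P: 0 + 1(152) = 152
Total out = 1663 lbmol/h; y_R = 513 / 1663 = 0.3085.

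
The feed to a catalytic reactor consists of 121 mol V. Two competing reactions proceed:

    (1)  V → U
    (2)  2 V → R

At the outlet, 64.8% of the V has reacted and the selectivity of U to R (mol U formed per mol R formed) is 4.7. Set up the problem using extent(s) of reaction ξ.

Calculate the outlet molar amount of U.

55 mol

Conversion of V: V consumed = 0.648 × 121 = 78.41 mol = 1ξ₁ + 2ξ₂.
Selectivity: 1ξ₁ / (1ξ₂) = 4.7 → ξ₁ = 4.7 ξ₂.
Substitute: (1·4.7 + 2) ξ₂ = 78.41 → ξ₂ = 11.7 mol, ξ₁ = 55 mol.
Outlet amounts (n = n₀ + Σ ν·ξ):
  V: 121 − 1(55) − 2(11.7) = 42.59
  U: 0 + 1(55) = 55
  R: 0 + 1(11.7) = 11.7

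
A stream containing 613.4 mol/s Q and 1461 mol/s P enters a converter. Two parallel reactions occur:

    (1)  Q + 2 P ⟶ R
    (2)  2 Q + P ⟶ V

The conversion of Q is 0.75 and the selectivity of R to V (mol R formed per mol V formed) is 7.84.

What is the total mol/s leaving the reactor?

1250 mol/s

Conversion of Q: Q consumed = 0.75 × 613.4 = 460 mol/s = 1ξ₁ + 2ξ₂.
Selectivity: 1ξ₁ / (1ξ₂) = 7.84 → ξ₁ = 7.84 ξ₂.
Substitute: (1·7.84 + 2) ξ₂ = 460 → ξ₂ = 46.75 mol/s, ξ₁ = 366.5 mol/s.
Outlet amounts (n = n₀ + Σ ν·ξ):
  Q: 613.4 − 1(366.5) − 2(46.75) = 153.4
  P: 1461 − 2(366.5) − 1(46.75) = 681.2
  R: 0 + 1(366.5) = 366.5
  V: 0 + 1(46.75) = 46.75
Total out = 153.4 + 681.2 + 366.5 + 46.75 = 1248 mol/s.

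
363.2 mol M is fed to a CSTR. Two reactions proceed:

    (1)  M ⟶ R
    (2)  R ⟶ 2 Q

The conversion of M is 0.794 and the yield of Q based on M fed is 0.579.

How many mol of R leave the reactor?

Conversion of M: M consumed = 1ξ₁ = 0.794 × 363.2 → ξ₁ = 288.4 mol.
Yield of Q: 2ξ₂ / 363.2 = 0.579 → ξ₂ = 105.1 mol.
Outlet amounts (n = n₀ + Σ ν·ξ):
  M: 363.2 − 1(288.4) = 74.82
  R: 0 + 1(288.4) − 1(105.1) = 183.2
  Q: 0 + 2(105.1) = 210.3

183 mol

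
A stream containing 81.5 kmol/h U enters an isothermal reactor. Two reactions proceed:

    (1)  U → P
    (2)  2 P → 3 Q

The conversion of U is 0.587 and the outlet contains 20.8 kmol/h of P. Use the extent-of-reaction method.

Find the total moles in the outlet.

Conversion of U: U consumed = 1ξ₁ = 0.587 × 81.5 → ξ₁ = 47.84 kmol/h.
P balance: n_P = 0 + 1ξ₁ − 2ξ₂ = 20.8 → ξ₂ = (1·47.84 − 20.8)/2 = 13.52 kmol/h.
Outlet amounts (n = n₀ + Σ ν·ξ):
  U: 81.5 − 1(47.84) = 33.66
  P: 0 + 1(47.84) − 2(13.52) = 20.8
  Q: 0 + 3(13.52) = 40.56
Total out = 33.66 + 20.8 + 40.56 = 95.02 kmol/h.

95 kmol/h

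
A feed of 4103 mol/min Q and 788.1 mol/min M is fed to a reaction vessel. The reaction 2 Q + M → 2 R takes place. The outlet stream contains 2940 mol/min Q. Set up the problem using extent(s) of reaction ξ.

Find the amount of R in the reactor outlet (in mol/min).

For Q: n = n₀ − 2ξ → 2940 = 4103 − 2ξ, giving ξ = 581.5 mol/min.
Outlet amounts (n = n₀ + ν ξ):
  Q: 4103 − 2(581.5) = 2940
  M: 788.1 − 1(581.5) = 206.6
  R: 0 + 2(581.5) = 1163

1160 mol/min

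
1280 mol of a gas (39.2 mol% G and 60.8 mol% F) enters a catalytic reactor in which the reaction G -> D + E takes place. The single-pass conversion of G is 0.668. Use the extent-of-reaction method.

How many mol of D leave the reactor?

335 mol

G reacted = 0.668 × 501.8 = 335.2 mol; ν_G = −1, so ξ = 335.2/1 = 335.2 mol.
Outlet amounts (n = n₀ + ν ξ):
  G: 501.8 − 1(335.2) = 166.6
  D: 0 + 1(335.2) = 335.2
  E: 0 + 1(335.2) = 335.2
  F: 778.2 (inert)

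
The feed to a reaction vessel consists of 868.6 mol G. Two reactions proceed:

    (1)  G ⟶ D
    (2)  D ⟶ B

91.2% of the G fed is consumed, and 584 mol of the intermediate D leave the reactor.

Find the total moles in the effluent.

Conversion of G: G consumed = 1ξ₁ = 0.912 × 868.6 → ξ₁ = 792.2 mol.
D balance: n_D = 0 + 1ξ₁ − 1ξ₂ = 584 → ξ₂ = (1·792.2 − 584)/1 = 208.2 mol.
Outlet amounts (n = n₀ + Σ ν·ξ):
  G: 868.6 − 1(792.2) = 76.44
  D: 0 + 1(792.2) − 1(208.2) = 584
  B: 0 + 1(208.2) = 208.2
Total out = 76.44 + 584 + 208.2 = 868.6 mol.

869 mol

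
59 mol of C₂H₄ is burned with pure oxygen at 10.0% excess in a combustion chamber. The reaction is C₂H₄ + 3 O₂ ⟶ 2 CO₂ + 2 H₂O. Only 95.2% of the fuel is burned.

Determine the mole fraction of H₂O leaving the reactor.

0.443

Stoichiometric O₂ = 3 × 59 = 177 mol; O₂ fed = 177 × 1.100 = 194.7 mol.
Fuel reacted = 0.952 × 59 → ξ = 56.17 mol.
Outlet (n = n₀ + ν ξ):
  C₂H₄: 59 − 1(56.17) = 2.832
  O₂: 194.7 − 3(56.17) = 26.2
  CO₂: 0 + 2(56.17) = 112.3
  H₂O: 0 + 2(56.17) = 112.3
Total out = 253.7 mol; y_H₂O = 112.3 / 253.7 = 0.4428.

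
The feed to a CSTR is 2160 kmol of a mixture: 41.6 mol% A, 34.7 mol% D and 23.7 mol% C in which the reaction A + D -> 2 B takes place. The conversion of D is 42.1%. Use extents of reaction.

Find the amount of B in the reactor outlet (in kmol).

631 kmol

D reacted = 0.421 × 749.5 = 315.5 kmol; ν_D = −1, so ξ = 315.5/1 = 315.5 kmol.
Outlet amounts (n = n₀ + ν ξ):
  A: 898.6 − 1(315.5) = 583
  D: 749.5 − 1(315.5) = 434
  B: 0 + 2(315.5) = 631.1
  C: 511.9 (inert)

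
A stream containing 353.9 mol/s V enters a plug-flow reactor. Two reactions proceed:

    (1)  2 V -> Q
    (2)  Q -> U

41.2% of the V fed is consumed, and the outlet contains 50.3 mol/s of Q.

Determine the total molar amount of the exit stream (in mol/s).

281 mol/s

Conversion of V: V consumed = 2ξ₁ = 0.412 × 353.9 → ξ₁ = 72.9 mol/s.
Q balance: n_Q = 0 + 1ξ₁ − 1ξ₂ = 50.3 → ξ₂ = (1·72.9 − 50.3)/1 = 22.6 mol/s.
Outlet amounts (n = n₀ + Σ ν·ξ):
  V: 353.9 − 2(72.9) = 208.1
  Q: 0 + 1(72.9) − 1(22.6) = 50.3
  U: 0 + 1(22.6) = 22.6
Total out = 208.1 + 50.3 + 22.6 = 281 mol/s.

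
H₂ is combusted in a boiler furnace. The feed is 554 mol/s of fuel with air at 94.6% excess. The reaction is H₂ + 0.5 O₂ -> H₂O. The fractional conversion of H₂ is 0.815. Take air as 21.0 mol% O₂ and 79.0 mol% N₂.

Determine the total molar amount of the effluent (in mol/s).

2900 mol/s

Stoichiometric O₂ = 0.5 × 554 = 277 mol/s; O₂ fed = 277 × 1.946 = 539 mol/s.
N₂ fed = 539 × 79/21 = 2028 mol/s.
Fuel reacted = 0.815 × 554 → ξ = 451.5 mol/s.
Outlet (n = n₀ + ν ξ):
  H₂: 554 − 1(451.5) = 102.5
  O₂: 539 − 0.5(451.5) = 313.3
  N₂: 2028 (inert)
  H₂O: 0 + 1(451.5) = 451.5
Total out = 102.5 + 313.3 + 2028 + 451.5 = 2895 mol/s.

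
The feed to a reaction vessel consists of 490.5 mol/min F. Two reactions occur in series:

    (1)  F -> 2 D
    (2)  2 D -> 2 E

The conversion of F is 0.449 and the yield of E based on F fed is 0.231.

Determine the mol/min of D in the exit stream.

327 mol/min

Conversion of F: F consumed = 1ξ₁ = 0.449 × 490.5 → ξ₁ = 220.2 mol/min.
Yield of E: 2ξ₂ / 490.5 = 0.231 → ξ₂ = 56.65 mol/min.
Outlet amounts (n = n₀ + Σ ν·ξ):
  F: 490.5 − 1(220.2) = 270.3
  D: 0 + 2(220.2) − 2(56.65) = 327.2
  E: 0 + 2(56.65) = 113.3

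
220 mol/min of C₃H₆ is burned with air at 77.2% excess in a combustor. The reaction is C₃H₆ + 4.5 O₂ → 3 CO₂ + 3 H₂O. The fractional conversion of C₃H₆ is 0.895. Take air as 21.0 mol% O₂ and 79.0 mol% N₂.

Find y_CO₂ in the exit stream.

0.0681

Stoichiometric O₂ = 4.5 × 220 = 990 mol/min; O₂ fed = 990 × 1.772 = 1754 mol/min.
N₂ fed = 1754 × 79/21 = 6599 mol/min.
Fuel reacted = 0.895 × 220 → ξ = 196.9 mol/min.
Outlet (n = n₀ + ν ξ):
  C₃H₆: 220 − 1(196.9) = 23.1
  O₂: 1754 − 4.5(196.9) = 868.2
  N₂: 6599 (inert)
  CO₂: 0 + 3(196.9) = 590.7
  H₂O: 0 + 3(196.9) = 590.7
Total out = 8672 mol/min; y_CO₂ = 590.7 / 8672 = 0.06811.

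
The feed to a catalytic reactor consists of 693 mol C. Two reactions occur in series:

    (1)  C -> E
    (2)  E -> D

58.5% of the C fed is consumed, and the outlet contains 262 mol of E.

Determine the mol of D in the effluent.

Conversion of C: C consumed = 1ξ₁ = 0.585 × 693 → ξ₁ = 405.4 mol.
E balance: n_E = 0 + 1ξ₁ − 1ξ₂ = 262 → ξ₂ = (1·405.4 − 262)/1 = 143.4 mol.
Outlet amounts (n = n₀ + Σ ν·ξ):
  C: 693 − 1(405.4) = 287.6
  E: 0 + 1(405.4) − 1(143.4) = 262
  D: 0 + 1(143.4) = 143.4

143 mol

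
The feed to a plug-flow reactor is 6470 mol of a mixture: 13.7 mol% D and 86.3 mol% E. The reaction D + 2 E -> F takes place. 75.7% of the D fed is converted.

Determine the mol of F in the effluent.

D reacted = 0.757 × 886.4 = 671 mol; ν_D = −1, so ξ = 671/1 = 671 mol.
Outlet amounts (n = n₀ + ν ξ):
  D: 886.4 − 1(671) = 215.4
  E: 5584 − 2(671) = 4242
  F: 0 + 1(671) = 671

671 mol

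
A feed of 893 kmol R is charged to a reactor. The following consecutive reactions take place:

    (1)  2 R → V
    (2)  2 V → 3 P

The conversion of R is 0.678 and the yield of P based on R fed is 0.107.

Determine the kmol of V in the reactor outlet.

Conversion of R: R consumed = 2ξ₁ = 0.678 × 893 → ξ₁ = 302.7 kmol.
Yield of P: 3ξ₂ / 893 = 0.107 → ξ₂ = 31.85 kmol.
Outlet amounts (n = n₀ + Σ ν·ξ):
  R: 893 − 2(302.7) = 287.5
  V: 0 + 1(302.7) − 2(31.85) = 239
  P: 0 + 3(31.85) = 95.55

239 kmol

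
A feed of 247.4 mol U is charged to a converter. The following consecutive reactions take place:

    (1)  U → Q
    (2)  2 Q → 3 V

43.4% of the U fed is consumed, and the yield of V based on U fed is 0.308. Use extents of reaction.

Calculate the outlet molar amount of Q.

56.6 mol

Conversion of U: U consumed = 1ξ₁ = 0.434 × 247.4 → ξ₁ = 107.4 mol.
Yield of V: 3ξ₂ / 247.4 = 0.308 → ξ₂ = 25.4 mol.
Outlet amounts (n = n₀ + Σ ν·ξ):
  U: 247.4 − 1(107.4) = 140
  Q: 0 + 1(107.4) − 2(25.4) = 56.57
  V: 0 + 3(25.4) = 76.2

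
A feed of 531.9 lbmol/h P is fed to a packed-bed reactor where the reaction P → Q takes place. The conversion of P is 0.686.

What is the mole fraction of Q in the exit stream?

0.686

P reacted = 0.686 × 531.9 = 364.9 lbmol/h; ν_P = −1, so ξ = 364.9/1 = 364.9 lbmol/h.
Outlet amounts (n = n₀ + ν ξ):
  P: 531.9 − 1(364.9) = 167
  Q: 0 + 1(364.9) = 364.9
Total out = 531.9 lbmol/h; y_Q = 364.9 / 531.9 = 0.686.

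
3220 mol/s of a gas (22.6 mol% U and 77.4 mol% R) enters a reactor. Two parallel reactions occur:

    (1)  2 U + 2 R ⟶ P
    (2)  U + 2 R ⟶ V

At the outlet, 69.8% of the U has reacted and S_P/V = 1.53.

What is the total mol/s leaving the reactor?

2400 mol/s

Conversion of U: U consumed = 0.698 × 727.7 = 507.9 mol/s = 2ξ₁ + 1ξ₂.
Selectivity: 1ξ₁ / (1ξ₂) = 1.53 → ξ₁ = 1.53 ξ₂.
Substitute: (2·1.53 + 1) ξ₂ = 507.9 → ξ₂ = 125.1 mol/s, ξ₁ = 191.4 mol/s.
Outlet amounts (n = n₀ + Σ ν·ξ):
  U: 727.7 − 2(191.4) − 1(125.1) = 219.8
  R: 2492 − 2(191.4) − 2(125.1) = 1859
  P: 0 + 1(191.4) = 191.4
  V: 0 + 1(125.1) = 125.1
Total out = 219.8 + 1859 + 191.4 + 125.1 = 2396 mol/s.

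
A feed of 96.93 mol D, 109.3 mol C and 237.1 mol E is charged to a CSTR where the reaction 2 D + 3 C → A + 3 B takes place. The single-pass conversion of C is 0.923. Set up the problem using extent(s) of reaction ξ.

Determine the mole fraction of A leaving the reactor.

C reacted = 0.923 × 109.3 = 100.9 mol; ν_C = −3, so ξ = 100.9/3 = 33.63 mol.
Outlet amounts (n = n₀ + ν ξ):
  D: 96.93 − 2(33.63) = 29.67
  C: 109.3 − 3(33.63) = 8.416
  A: 0 + 1(33.63) = 33.63
  B: 0 + 3(33.63) = 100.9
  E: 237.1 (inert)
Total out = 409.7 mol; y_A = 33.63 / 409.7 = 0.08208.

0.0821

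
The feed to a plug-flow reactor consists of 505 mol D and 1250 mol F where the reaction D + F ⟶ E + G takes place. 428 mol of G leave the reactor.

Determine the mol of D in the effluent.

77 mol

For G: n = n₀ + 1ξ → 428 = 0 + 1ξ, giving ξ = 428 mol.
Outlet amounts (n = n₀ + ν ξ):
  D: 505 − 1(428) = 77
  F: 1250 − 1(428) = 822
  E: 0 + 1(428) = 428
  G: 0 + 1(428) = 428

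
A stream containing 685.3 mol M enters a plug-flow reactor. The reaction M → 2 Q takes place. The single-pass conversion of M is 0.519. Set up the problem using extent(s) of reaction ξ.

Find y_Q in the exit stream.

0.683

M reacted = 0.519 × 685.3 = 355.7 mol; ν_M = −1, so ξ = 355.7/1 = 355.7 mol.
Outlet amounts (n = n₀ + ν ξ):
  M: 685.3 − 1(355.7) = 329.6
  Q: 0 + 2(355.7) = 711.3
Total out = 1041 mol; y_Q = 711.3 / 1041 = 0.6833.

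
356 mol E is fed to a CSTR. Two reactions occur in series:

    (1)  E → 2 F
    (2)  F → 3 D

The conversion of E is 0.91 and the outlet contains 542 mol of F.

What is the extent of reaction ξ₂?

Conversion of E: E consumed = 1ξ₁ = 0.91 × 356 → ξ₁ = 324 mol.
F balance: n_F = 0 + 2ξ₁ − 1ξ₂ = 542 → ξ₂ = (2·324 − 542)/1 = 105.9 mol.
Outlet amounts (n = n₀ + Σ ν·ξ):
  E: 356 − 1(324) = 32.04
  F: 0 + 2(324) − 1(105.9) = 542
  D: 0 + 3(105.9) = 317.8

ξ₂ = 106 mol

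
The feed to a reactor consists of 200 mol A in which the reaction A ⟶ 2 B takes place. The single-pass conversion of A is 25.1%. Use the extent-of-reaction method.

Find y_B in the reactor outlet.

0.401

A reacted = 0.251 × 200 = 50.2 mol; ν_A = −1, so ξ = 50.2/1 = 50.2 mol.
Outlet amounts (n = n₀ + ν ξ):
  A: 200 − 1(50.2) = 149.8
  B: 0 + 2(50.2) = 100.4
Total out = 250.2 mol; y_B = 100.4 / 250.2 = 0.4013.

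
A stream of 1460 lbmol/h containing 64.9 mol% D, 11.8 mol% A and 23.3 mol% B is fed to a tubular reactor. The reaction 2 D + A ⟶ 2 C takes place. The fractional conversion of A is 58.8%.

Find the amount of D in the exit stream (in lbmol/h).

745 lbmol/h

A reacted = 0.588 × 172.3 = 101.3 lbmol/h; ν_A = −1, so ξ = 101.3/1 = 101.3 lbmol/h.
Outlet amounts (n = n₀ + ν ξ):
  D: 947.5 − 2(101.3) = 744.9
  A: 172.3 − 1(101.3) = 70.98
  C: 0 + 2(101.3) = 202.6
  B: 340.2 (inert)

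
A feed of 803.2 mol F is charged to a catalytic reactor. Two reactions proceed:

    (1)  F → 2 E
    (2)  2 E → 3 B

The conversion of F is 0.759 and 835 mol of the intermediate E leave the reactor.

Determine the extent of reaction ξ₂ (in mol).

Conversion of F: F consumed = 1ξ₁ = 0.759 × 803.2 → ξ₁ = 609.6 mol.
E balance: n_E = 0 + 2ξ₁ − 2ξ₂ = 835 → ξ₂ = (2·609.6 − 835)/2 = 192.1 mol.
Outlet amounts (n = n₀ + Σ ν·ξ):
  F: 803.2 − 1(609.6) = 193.6
  E: 0 + 2(609.6) − 2(192.1) = 835
  B: 0 + 3(192.1) = 576.4

ξ₂ = 192 mol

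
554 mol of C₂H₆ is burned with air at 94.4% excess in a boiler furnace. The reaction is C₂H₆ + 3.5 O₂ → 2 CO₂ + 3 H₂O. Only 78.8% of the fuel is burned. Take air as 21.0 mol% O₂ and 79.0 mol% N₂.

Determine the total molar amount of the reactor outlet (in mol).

Stoichiometric O₂ = 3.5 × 554 = 1939 mol; O₂ fed = 1939 × 1.944 = 3769 mol.
N₂ fed = 3769 × 79/21 = 14180 mol.
Fuel reacted = 0.788 × 554 → ξ = 436.6 mol.
Outlet (n = n₀ + ν ξ):
  C₂H₆: 554 − 1(436.6) = 117.4
  O₂: 3769 − 3.5(436.6) = 2241
  N₂: 14180 (inert)
  CO₂: 0 + 2(436.6) = 873.1
  H₂O: 0 + 3(436.6) = 1310
Total out = 117.4 + 2241 + 14180 + 873.1 + 1310 = 18720 mol.

18700 mol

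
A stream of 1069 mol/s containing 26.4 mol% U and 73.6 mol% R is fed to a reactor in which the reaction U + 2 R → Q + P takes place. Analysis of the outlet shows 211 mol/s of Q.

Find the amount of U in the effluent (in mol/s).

For Q: n = n₀ + 1ξ → 211 = 0 + 1ξ, giving ξ = 211 mol/s.
Outlet amounts (n = n₀ + ν ξ):
  U: 282.2 − 1(211) = 71.22
  R: 786.8 − 2(211) = 364.8
  Q: 0 + 1(211) = 211
  P: 0 + 1(211) = 211

71.2 mol/s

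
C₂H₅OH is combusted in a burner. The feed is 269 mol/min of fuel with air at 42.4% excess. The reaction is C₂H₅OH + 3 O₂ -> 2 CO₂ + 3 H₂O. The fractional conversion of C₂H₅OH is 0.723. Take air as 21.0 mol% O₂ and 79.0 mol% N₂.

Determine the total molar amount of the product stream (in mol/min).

Stoichiometric O₂ = 3 × 269 = 807 mol/min; O₂ fed = 807 × 1.424 = 1149 mol/min.
N₂ fed = 1149 × 79/21 = 4323 mol/min.
Fuel reacted = 0.723 × 269 → ξ = 194.5 mol/min.
Outlet (n = n₀ + ν ξ):
  C₂H₅OH: 269 − 1(194.5) = 74.51
  O₂: 1149 − 3(194.5) = 565.7
  N₂: 4323 (inert)
  CO₂: 0 + 2(194.5) = 389
  H₂O: 0 + 3(194.5) = 583.5
Total out = 74.51 + 565.7 + 4323 + 389 + 583.5 = 5936 mol/min.

5940 mol/min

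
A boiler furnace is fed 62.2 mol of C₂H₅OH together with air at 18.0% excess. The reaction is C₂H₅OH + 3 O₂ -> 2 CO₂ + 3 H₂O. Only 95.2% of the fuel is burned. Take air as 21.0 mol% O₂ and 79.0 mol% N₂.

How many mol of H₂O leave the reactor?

178 mol

Stoichiometric O₂ = 3 × 62.2 = 186.6 mol; O₂ fed = 186.6 × 1.180 = 220.2 mol.
N₂ fed = 220.2 × 79/21 = 828.3 mol.
Fuel reacted = 0.952 × 62.2 → ξ = 59.21 mol.
Outlet (n = n₀ + ν ξ):
  C₂H₅OH: 62.2 − 1(59.21) = 2.986
  O₂: 220.2 − 3(59.21) = 42.54
  N₂: 828.3 (inert)
  CO₂: 0 + 2(59.21) = 118.4
  H₂O: 0 + 3(59.21) = 177.6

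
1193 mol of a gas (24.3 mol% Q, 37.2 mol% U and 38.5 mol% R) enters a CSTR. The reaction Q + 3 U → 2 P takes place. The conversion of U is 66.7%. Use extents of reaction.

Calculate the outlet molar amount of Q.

U reacted = 0.667 × 443.8 = 296 mol; ν_U = −3, so ξ = 296/3 = 98.67 mol.
Outlet amounts (n = n₀ + ν ξ):
  Q: 289.9 − 1(98.67) = 191.2
  U: 443.8 − 3(98.67) = 147.8
  P: 0 + 2(98.67) = 197.3
  R: 459.3 (inert)

191 mol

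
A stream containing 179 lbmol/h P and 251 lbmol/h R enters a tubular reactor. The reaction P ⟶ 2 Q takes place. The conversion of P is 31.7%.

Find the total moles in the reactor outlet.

P reacted = 0.317 × 179 = 56.74 lbmol/h; ν_P = −1, so ξ = 56.74/1 = 56.74 lbmol/h.
Outlet amounts (n = n₀ + ν ξ):
  P: 179 − 1(56.74) = 122.3
  Q: 0 + 2(56.74) = 113.5
  R: 251 (inert)
Total out = 122.3 + 113.5 + 251 = 486.7 lbmol/h.

487 lbmol/h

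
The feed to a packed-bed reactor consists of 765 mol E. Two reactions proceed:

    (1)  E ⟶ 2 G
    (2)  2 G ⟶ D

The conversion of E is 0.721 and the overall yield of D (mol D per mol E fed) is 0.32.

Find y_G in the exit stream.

0.572

Conversion of E: E consumed = 1ξ₁ = 0.721 × 765 → ξ₁ = 551.6 mol.
Yield of D: 1ξ₂ / 765 = 0.32 → ξ₂ = 244.8 mol.
Outlet amounts (n = n₀ + Σ ν·ξ):
  E: 765 − 1(551.6) = 213.4
  G: 0 + 2(551.6) − 2(244.8) = 613.5
  D: 0 + 1(244.8) = 244.8
Total out = 1072 mol; y_G = 613.5 / 1072 = 0.5724.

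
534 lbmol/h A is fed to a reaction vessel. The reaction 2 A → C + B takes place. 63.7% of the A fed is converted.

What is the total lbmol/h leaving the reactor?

A reacted = 0.637 × 534 = 340.2 lbmol/h; ν_A = −2, so ξ = 340.2/2 = 170.1 lbmol/h.
Outlet amounts (n = n₀ + ν ξ):
  A: 534 − 2(170.1) = 193.8
  C: 0 + 1(170.1) = 170.1
  B: 0 + 1(170.1) = 170.1
Total out = 193.8 + 170.1 + 170.1 = 534 lbmol/h.

534 lbmol/h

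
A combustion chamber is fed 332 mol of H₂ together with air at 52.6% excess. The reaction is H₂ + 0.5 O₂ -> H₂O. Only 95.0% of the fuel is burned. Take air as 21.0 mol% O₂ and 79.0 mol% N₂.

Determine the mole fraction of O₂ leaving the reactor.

0.0693

Stoichiometric O₂ = 0.5 × 332 = 166 mol; O₂ fed = 166 × 1.526 = 253.3 mol.
N₂ fed = 253.3 × 79/21 = 953 mol.
Fuel reacted = 0.95 × 332 → ξ = 315.4 mol.
Outlet (n = n₀ + ν ξ):
  H₂: 332 − 1(315.4) = 16.6
  O₂: 253.3 − 0.5(315.4) = 95.62
  N₂: 953 (inert)
  H₂O: 0 + 1(315.4) = 315.4
Total out = 1381 mol; y_O₂ = 95.62 / 1381 = 0.06926.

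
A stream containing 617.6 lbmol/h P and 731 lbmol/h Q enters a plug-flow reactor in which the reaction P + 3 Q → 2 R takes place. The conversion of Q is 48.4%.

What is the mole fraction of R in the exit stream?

Q reacted = 0.484 × 731 = 353.8 lbmol/h; ν_Q = −3, so ξ = 353.8/3 = 117.9 lbmol/h.
Outlet amounts (n = n₀ + ν ξ):
  P: 617.6 − 1(117.9) = 499.7
  Q: 731 − 3(117.9) = 377.2
  R: 0 + 2(117.9) = 235.9
Total out = 1113 lbmol/h; y_R = 235.9 / 1113 = 0.212.

0.212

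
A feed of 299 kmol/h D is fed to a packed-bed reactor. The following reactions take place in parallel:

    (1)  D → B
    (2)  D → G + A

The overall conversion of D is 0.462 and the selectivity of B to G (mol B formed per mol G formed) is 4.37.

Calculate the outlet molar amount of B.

Conversion of D: D consumed = 0.462 × 299 = 138.1 kmol/h = 1ξ₁ + 1ξ₂.
Selectivity: 1ξ₁ / (1ξ₂) = 4.37 → ξ₁ = 4.37 ξ₂.
Substitute: (1·4.37 + 1) ξ₂ = 138.1 → ξ₂ = 25.72 kmol/h, ξ₁ = 112.4 kmol/h.
Outlet amounts (n = n₀ + Σ ν·ξ):
  D: 299 − 1(112.4) − 1(25.72) = 160.9
  B: 0 + 1(112.4) = 112.4
  G: 0 + 1(25.72) = 25.72
  A: 0 + 1(25.72) = 25.72

112 kmol/h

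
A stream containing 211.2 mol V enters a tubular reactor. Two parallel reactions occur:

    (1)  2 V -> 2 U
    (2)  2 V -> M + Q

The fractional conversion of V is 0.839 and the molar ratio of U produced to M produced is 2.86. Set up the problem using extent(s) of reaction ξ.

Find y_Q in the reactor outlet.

Conversion of V: V consumed = 0.839 × 211.2 = 177.2 mol = 2ξ₁ + 2ξ₂.
Selectivity: 2ξ₁ / (1ξ₂) = 2.86 → ξ₁ = 1.43 ξ₂.
Substitute: (2·1.43 + 2) ξ₂ = 177.2 → ξ₂ = 36.46 mol, ξ₁ = 52.14 mol.
Outlet amounts (n = n₀ + Σ ν·ξ):
  V: 211.2 − 2(52.14) − 2(36.46) = 34
  U: 0 + 2(52.14) = 104.3
  M: 0 + 1(36.46) = 36.46
  Q: 0 + 1(36.46) = 36.46
Total out = 211.2 mol; y_Q = 36.46 / 211.2 = 0.1726.

0.173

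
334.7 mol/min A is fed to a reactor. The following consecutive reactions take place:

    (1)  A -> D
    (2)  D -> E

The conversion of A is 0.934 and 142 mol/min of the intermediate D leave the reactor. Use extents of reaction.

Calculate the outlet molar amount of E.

171 mol/min

Conversion of A: A consumed = 1ξ₁ = 0.934 × 334.7 → ξ₁ = 312.6 mol/min.
D balance: n_D = 0 + 1ξ₁ − 1ξ₂ = 142 → ξ₂ = (1·312.6 − 142)/1 = 170.6 mol/min.
Outlet amounts (n = n₀ + Σ ν·ξ):
  A: 334.7 − 1(312.6) = 22.09
  D: 0 + 1(312.6) − 1(170.6) = 142
  E: 0 + 1(170.6) = 170.6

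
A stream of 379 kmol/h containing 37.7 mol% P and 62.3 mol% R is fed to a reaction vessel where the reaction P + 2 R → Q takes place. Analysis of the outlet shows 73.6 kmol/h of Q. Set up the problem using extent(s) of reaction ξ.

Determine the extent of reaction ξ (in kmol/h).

ξ = 73.6 kmol/h

For Q: n = n₀ + 1ξ → 73.6 = 0 + 1ξ, giving ξ = 73.6 kmol/h.
Outlet amounts (n = n₀ + ν ξ):
  P: 142.9 − 1(73.6) = 69.28
  R: 236.1 − 2(73.6) = 88.92
  Q: 0 + 1(73.6) = 73.6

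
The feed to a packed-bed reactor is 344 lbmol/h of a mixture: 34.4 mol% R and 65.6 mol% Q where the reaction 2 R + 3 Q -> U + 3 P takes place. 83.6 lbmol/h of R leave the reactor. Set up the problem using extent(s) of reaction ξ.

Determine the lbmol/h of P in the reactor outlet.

For R: n = n₀ − 2ξ → 83.6 = 118.3 − 2ξ, giving ξ = 17.37 lbmol/h.
Outlet amounts (n = n₀ + ν ξ):
  R: 118.3 − 2(17.37) = 83.6
  Q: 225.7 − 3(17.37) = 173.6
  U: 0 + 1(17.37) = 17.37
  P: 0 + 3(17.37) = 52.1

52.1 lbmol/h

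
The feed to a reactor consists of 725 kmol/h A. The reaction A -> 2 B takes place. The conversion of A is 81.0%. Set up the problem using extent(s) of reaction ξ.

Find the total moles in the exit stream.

1310 kmol/h

A reacted = 0.81 × 725 = 587.2 kmol/h; ν_A = −1, so ξ = 587.2/1 = 587.2 kmol/h.
Outlet amounts (n = n₀ + ν ξ):
  A: 725 − 1(587.2) = 137.8
  B: 0 + 2(587.2) = 1174
Total out = 137.8 + 1174 = 1312 kmol/h.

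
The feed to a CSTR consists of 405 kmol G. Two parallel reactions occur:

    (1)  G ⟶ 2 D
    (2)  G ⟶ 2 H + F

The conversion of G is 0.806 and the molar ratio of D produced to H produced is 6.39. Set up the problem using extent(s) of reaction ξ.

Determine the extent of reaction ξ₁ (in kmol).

Conversion of G: G consumed = 0.806 × 405 = 326.4 kmol = 1ξ₁ + 1ξ₂.
Selectivity: 2ξ₁ / (2ξ₂) = 6.39 → ξ₁ = 6.39 ξ₂.
Substitute: (1·6.39 + 1) ξ₂ = 326.4 → ξ₂ = 44.17 kmol, ξ₁ = 282.3 kmol.
Outlet amounts (n = n₀ + Σ ν·ξ):
  G: 405 − 1(282.3) − 1(44.17) = 78.57
  D: 0 + 2(282.3) = 564.5
  H: 0 + 2(44.17) = 88.34
  F: 0 + 1(44.17) = 44.17

ξ₁ = 282 kmol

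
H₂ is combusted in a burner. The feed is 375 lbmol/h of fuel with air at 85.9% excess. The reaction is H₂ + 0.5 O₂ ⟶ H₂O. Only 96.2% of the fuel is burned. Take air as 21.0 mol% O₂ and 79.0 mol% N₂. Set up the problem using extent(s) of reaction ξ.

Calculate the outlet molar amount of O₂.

Stoichiometric O₂ = 0.5 × 375 = 187.5 lbmol/h; O₂ fed = 187.5 × 1.859 = 348.6 lbmol/h.
N₂ fed = 348.6 × 79/21 = 1311 lbmol/h.
Fuel reacted = 0.962 × 375 → ξ = 360.8 lbmol/h.
Outlet (n = n₀ + ν ξ):
  H₂: 375 − 1(360.8) = 14.25
  O₂: 348.6 − 0.5(360.8) = 168.2
  N₂: 1311 (inert)
  H₂O: 0 + 1(360.8) = 360.8

168 lbmol/h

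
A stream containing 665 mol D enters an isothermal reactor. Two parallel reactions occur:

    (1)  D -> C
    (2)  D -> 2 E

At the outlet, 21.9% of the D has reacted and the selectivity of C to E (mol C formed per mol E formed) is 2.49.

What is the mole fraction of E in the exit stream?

0.0707

Conversion of D: D consumed = 0.219 × 665 = 145.6 mol = 1ξ₁ + 1ξ₂.
Selectivity: 1ξ₁ / (2ξ₂) = 2.49 → ξ₁ = 4.98 ξ₂.
Substitute: (1·4.98 + 1) ξ₂ = 145.6 → ξ₂ = 24.35 mol, ξ₁ = 121.3 mol.
Outlet amounts (n = n₀ + Σ ν·ξ):
  D: 665 − 1(121.3) − 1(24.35) = 519.4
  C: 0 + 1(121.3) = 121.3
  E: 0 + 2(24.35) = 48.71
Total out = 689.4 mol; y_E = 48.71 / 689.4 = 0.07066.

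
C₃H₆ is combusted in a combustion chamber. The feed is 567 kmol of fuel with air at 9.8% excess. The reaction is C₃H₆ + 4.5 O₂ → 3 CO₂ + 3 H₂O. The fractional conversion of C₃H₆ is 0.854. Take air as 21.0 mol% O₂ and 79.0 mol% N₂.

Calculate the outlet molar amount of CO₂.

Stoichiometric O₂ = 4.5 × 567 = 2552 kmol; O₂ fed = 2552 × 1.098 = 2802 kmol.
N₂ fed = 2802 × 79/21 = 10540 kmol.
Fuel reacted = 0.854 × 567 → ξ = 484.2 kmol.
Outlet (n = n₀ + ν ξ):
  C₃H₆: 567 − 1(484.2) = 82.78
  O₂: 2802 − 4.5(484.2) = 622.6
  N₂: 10540 (inert)
  CO₂: 0 + 3(484.2) = 1453
  H₂O: 0 + 3(484.2) = 1453

1450 kmol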